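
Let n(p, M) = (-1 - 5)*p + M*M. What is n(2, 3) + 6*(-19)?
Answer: -117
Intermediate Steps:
n(p, M) = M² - 6*p (n(p, M) = -6*p + M² = M² - 6*p)
n(2, 3) + 6*(-19) = (3² - 6*2) + 6*(-19) = (9 - 12) - 114 = -3 - 114 = -117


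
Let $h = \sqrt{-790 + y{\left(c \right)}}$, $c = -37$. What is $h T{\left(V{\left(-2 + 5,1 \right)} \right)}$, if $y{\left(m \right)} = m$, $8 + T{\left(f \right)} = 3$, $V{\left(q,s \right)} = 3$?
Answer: $- 5 i \sqrt{827} \approx - 143.79 i$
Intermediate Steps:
$T{\left(f \right)} = -5$ ($T{\left(f \right)} = -8 + 3 = -5$)
$h = i \sqrt{827}$ ($h = \sqrt{-790 - 37} = \sqrt{-827} = i \sqrt{827} \approx 28.758 i$)
$h T{\left(V{\left(-2 + 5,1 \right)} \right)} = i \sqrt{827} \left(-5\right) = - 5 i \sqrt{827}$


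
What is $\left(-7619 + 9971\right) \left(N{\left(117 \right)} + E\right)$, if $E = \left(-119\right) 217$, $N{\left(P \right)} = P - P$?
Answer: $-60735696$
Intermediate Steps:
$N{\left(P \right)} = 0$
$E = -25823$
$\left(-7619 + 9971\right) \left(N{\left(117 \right)} + E\right) = \left(-7619 + 9971\right) \left(0 - 25823\right) = 2352 \left(-25823\right) = -60735696$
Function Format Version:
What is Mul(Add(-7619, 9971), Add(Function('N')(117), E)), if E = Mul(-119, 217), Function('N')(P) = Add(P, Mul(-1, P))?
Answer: -60735696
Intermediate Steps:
Function('N')(P) = 0
E = -25823
Mul(Add(-7619, 9971), Add(Function('N')(117), E)) = Mul(Add(-7619, 9971), Add(0, -25823)) = Mul(2352, -25823) = -60735696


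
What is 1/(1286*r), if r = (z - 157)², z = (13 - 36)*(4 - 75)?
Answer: 1/2801648736 ≈ 3.5693e-10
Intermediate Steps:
z = 1633 (z = -23*(-71) = 1633)
r = 2178576 (r = (1633 - 157)² = 1476² = 2178576)
1/(1286*r) = 1/(1286*2178576) = (1/1286)*(1/2178576) = 1/2801648736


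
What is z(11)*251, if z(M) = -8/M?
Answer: -2008/11 ≈ -182.55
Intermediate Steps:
z(11)*251 = -8/11*251 = -2008/11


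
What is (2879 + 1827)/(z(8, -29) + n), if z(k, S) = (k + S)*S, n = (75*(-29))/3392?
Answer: 15962752/2063553 ≈ 7.7356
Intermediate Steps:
n = -2175/3392 (n = -2175*1/3392 = -2175/3392 ≈ -0.64121)
z(k, S) = S*(S + k) (z(k, S) = (S + k)*S = S*(S + k))
(2879 + 1827)/(z(8, -29) + n) = (2879 + 1827)/(-29*(-29 + 8) - 2175/3392) = 4706/(-29*(-21) - 2175/3392) = 4706/(609 - 2175/3392) = 4706/(2063553/3392) = 4706*(3392/2063553) = 15962752/2063553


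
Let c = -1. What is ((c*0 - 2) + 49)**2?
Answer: 2209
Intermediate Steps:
((c*0 - 2) + 49)**2 = ((-1*0 - 2) + 49)**2 = ((0 - 2) + 49)**2 = (-2 + 49)**2 = 47**2 = 2209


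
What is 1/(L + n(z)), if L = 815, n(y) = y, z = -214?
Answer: 1/601 ≈ 0.0016639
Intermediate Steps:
1/(L + n(z)) = 1/(815 - 214) = 1/601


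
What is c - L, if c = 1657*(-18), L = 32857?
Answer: -62683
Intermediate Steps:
c = -29826
c - L = -29826 - 1*32857 = -29826 - 32857 = -62683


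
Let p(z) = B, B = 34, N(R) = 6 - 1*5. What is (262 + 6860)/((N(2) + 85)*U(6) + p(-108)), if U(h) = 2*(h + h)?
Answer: 3561/1049 ≈ 3.3947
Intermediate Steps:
U(h) = 4*h (U(h) = 2*(2*h) = 4*h)
N(R) = 1 (N(R) = 6 - 5 = 1)
p(z) = 34
(262 + 6860)/((N(2) + 85)*U(6) + p(-108)) = (262 + 6860)/((1 + 85)*(4*6) + 34) = 7122/(86*24 + 34) = 7122/(2064 + 34) = 7122/2098 = 7122*(1/2098) = 3561/1049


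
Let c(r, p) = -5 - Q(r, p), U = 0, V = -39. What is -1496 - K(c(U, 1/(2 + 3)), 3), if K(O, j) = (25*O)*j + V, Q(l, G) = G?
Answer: -1067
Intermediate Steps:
c(r, p) = -5 - p
K(O, j) = -39 + 25*O*j (K(O, j) = (25*O)*j - 39 = 25*O*j - 39 = -39 + 25*O*j)
-1496 - K(c(U, 1/(2 + 3)), 3) = -1496 - (-39 + 25*(-5 - 1/(2 + 3))*3) = -1496 - (-39 + 25*(-5 - 1/5)*3) = -1496 - (-39 + 25*(-26/5)*3) = -1496 - (-39 - 390) = -1496 - 1*(-429) = -1496 + 429 = -1067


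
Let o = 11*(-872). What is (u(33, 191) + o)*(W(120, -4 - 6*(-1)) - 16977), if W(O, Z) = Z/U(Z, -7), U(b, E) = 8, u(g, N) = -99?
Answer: 658086737/4 ≈ 1.6452e+8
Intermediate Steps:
o = -9592
W(O, Z) = Z/8
(u(33, 191) + o)*(W(120, -4 - 6*(-1)) - 16977) = (-99 - 9592)*((-4 - 6*(-1))/8 - 16977) = -9691*((-4 + 6)/8 - 16977) = -9691*((⅛)*2 - 16977) = -9691*(¼ - 16977) = -9691*(-67907/4) = 658086737/4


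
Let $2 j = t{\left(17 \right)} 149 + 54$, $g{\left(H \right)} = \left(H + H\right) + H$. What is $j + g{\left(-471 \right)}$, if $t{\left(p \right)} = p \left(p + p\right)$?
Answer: $41675$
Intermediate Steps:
$g{\left(H \right)} = 3 H$ ($g{\left(H \right)} = 2 H + H = 3 H$)
$t{\left(p \right)} = 2 p^{2}$ ($t{\left(p \right)} = p 2 p = 2 p^{2}$)
$j = 43088$ ($j = \frac{2 \cdot 17^{2} \cdot 149 + 54}{2} = \frac{2 \cdot 289 \cdot 149 + 54}{2} = \frac{578 \cdot 149 + 54}{2} = \frac{86122 + 54}{2} = \frac{1}{2} \cdot 86176 = 43088$)
$j + g{\left(-471 \right)} = 43088 + 3 \left(-471\right) = 43088 - 1413 = 41675$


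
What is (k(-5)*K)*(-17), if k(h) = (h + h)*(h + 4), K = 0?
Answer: 0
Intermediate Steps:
k(h) = 2*h*(4 + h) (k(h) = (2*h)*(4 + h) = 2*h*(4 + h))
(k(-5)*K)*(-17) = ((2*(-5)*(4 - 5))*0)*(-17) = ((2*(-5)*(-1))*0)*(-17) = (10*0)*(-17) = 0*(-17) = 0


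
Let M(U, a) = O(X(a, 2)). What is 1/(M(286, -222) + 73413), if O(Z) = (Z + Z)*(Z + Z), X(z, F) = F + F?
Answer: 1/73477 ≈ 1.3610e-5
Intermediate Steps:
X(z, F) = 2*F
O(Z) = 4*Z² (O(Z) = (2*Z)*(2*Z) = 4*Z²)
M(U, a) = 64 (M(U, a) = 4*(2*2)² = 4*4² = 4*16 = 64)
1/(M(286, -222) + 73413) = 1/(64 + 73413) = 1/73477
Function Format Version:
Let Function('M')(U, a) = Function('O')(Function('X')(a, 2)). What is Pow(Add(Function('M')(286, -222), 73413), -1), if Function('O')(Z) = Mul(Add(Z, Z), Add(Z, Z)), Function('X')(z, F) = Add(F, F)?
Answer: Rational(1, 73477) ≈ 1.3610e-5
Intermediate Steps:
Function('X')(z, F) = Mul(2, F)
Function('O')(Z) = Mul(4, Pow(Z, 2)) (Function('O')(Z) = Mul(Mul(2, Z), Mul(2, Z)) = Mul(4, Pow(Z, 2)))
Function('M')(U, a) = 64 (Function('M')(U, a) = Mul(4, Pow(Mul(2, 2), 2)) = Mul(4, Pow(4, 2)) = Mul(4, 16) = 64)
Pow(Add(Function('M')(286, -222), 73413), -1) = Pow(Add(64, 73413), -1) = Pow(73477, -1) = Rational(1, 73477)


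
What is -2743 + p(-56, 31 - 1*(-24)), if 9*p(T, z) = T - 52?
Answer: -2755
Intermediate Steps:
p(T, z) = -52/9 + T/9 (p(T, z) = (T - 52)/9 = (-52 + T)/9 = -52/9 + T/9)
-2743 + p(-56, 31 - 1*(-24)) = -2743 + (-52/9 + (1/9)*(-56)) = -2743 + (-52/9 - 56/9) = -2743 - 12 = -2755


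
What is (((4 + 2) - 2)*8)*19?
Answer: 608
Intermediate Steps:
(((4 + 2) - 2)*8)*19 = ((6 - 2)*8)*19 = (4*8)*19 = 32*19 = 608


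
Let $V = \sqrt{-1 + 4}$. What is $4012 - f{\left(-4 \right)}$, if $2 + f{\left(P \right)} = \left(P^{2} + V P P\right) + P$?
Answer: $4002 - 16 \sqrt{3} \approx 3974.3$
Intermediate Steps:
$V = \sqrt{3} \approx 1.732$
$f{\left(P \right)} = -2 + P + P^{2} + \sqrt{3} P^{2}$ ($f{\left(P \right)} = -2 + \left(\left(P^{2} + \sqrt{3} P P\right) + P\right) = -2 + \left(\left(P^{2} + P \sqrt{3} P\right) + P\right) = -2 + \left(\left(P^{2} + \sqrt{3} P^{2}\right) + P\right) = -2 + \left(P + P^{2} + \sqrt{3} P^{2}\right) = -2 + P + P^{2} + \sqrt{3} P^{2}$)
$4012 - f{\left(-4 \right)} = 4012 - \left(-2 - 4 + \left(-4\right)^{2} + \sqrt{3} \left(-4\right)^{2}\right) = 4012 - \left(-2 - 4 + 16 + \sqrt{3} \cdot 16\right) = 4012 - \left(-2 - 4 + 16 + 16 \sqrt{3}\right) = 4012 - \left(10 + 16 \sqrt{3}\right) = 4002 - 16 \sqrt{3}$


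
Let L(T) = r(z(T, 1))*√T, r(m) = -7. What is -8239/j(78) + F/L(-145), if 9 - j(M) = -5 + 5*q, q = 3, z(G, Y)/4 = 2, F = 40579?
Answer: 8239 + 5797*I*√145/145 ≈ 8239.0 + 481.41*I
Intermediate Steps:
z(G, Y) = 8 (z(G, Y) = 4*2 = 8)
L(T) = -7*√T
j(M) = -1 (j(M) = 9 - (-5 + 5*3) = 9 - (-5 + 15) = 9 - 1*10 = 9 - 10 = -1)
-8239/j(78) + F/L(-145) = -8239/(-1) + 40579/((-7*I*√145)) = -8239*(-1) + 40579/((-7*I*√145)) = 8239 + 40579/((-7*I*√145)) = 8239 + 40579*(I*√145/1015) = 8239 + 5797*I*√145/145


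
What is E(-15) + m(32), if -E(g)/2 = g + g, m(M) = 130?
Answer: 190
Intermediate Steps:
E(g) = -4*g (E(g) = -2*(g + g) = -4*g)
E(-15) + m(32) = -4*(-15) + 130 = 60 + 130 = 190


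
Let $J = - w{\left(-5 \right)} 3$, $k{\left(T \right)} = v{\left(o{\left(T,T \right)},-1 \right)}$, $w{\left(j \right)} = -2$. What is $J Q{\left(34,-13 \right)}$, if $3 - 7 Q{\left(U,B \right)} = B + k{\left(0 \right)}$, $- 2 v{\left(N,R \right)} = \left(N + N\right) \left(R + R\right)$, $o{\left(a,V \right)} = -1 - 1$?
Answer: $\frac{120}{7} \approx 17.143$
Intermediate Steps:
$o{\left(a,V \right)} = -2$ ($o{\left(a,V \right)} = -1 - 1 = -2$)
$v{\left(N,R \right)} = - 2 N R$ ($v{\left(N,R \right)} = - \frac{\left(N + N\right) \left(R + R\right)}{2} = - \frac{2 N 2 R}{2} = - \frac{4 N R}{2} = - 2 N R$)
$k{\left(T \right)} = -4$ ($k{\left(T \right)} = \left(-2\right) \left(-2\right) \left(-1\right) = -4$)
$Q{\left(U,B \right)} = 1 - \frac{B}{7}$ ($Q{\left(U,B \right)} = \frac{3}{7} - \frac{B - 4}{7} = \frac{3}{7} - \frac{-4 + B}{7} = \frac{3}{7} - \left(- \frac{4}{7} + \frac{B}{7}\right) = 1 - \frac{B}{7}$)
$J = 6$ ($J = \left(-1\right) \left(-2\right) 3 = 2 \cdot 3 = 6$)
$J Q{\left(34,-13 \right)} = 6 \left(1 - - \frac{13}{7}\right) = 6 \left(1 + \frac{13}{7}\right) = 6 \cdot \frac{20}{7} = \frac{120}{7}$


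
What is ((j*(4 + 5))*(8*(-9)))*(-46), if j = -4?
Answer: -119232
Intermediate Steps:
((j*(4 + 5))*(8*(-9)))*(-46) = ((-4*(4 + 5))*(8*(-9)))*(-46) = (-4*9*(-72))*(-46) = -36*(-72)*(-46) = 2592*(-46) = -119232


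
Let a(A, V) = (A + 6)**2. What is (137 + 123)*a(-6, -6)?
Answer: 0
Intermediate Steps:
a(A, V) = (6 + A)**2
(137 + 123)*a(-6, -6) = (137 + 123)*(6 - 6)**2 = 260*0**2 = 260*0 = 0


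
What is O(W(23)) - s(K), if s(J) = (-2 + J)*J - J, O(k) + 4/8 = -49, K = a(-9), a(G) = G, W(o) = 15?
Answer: -315/2 ≈ -157.50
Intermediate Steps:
K = -9
O(k) = -99/2 (O(k) = -½ - 49 = -99/2)
s(J) = -J + J*(-2 + J) (s(J) = J*(-2 + J) - J = -J + J*(-2 + J))
O(W(23)) - s(K) = -99/2 - (-9)*(-3 - 9) = -99/2 - (-9)*(-12) = -99/2 - 1*108 = -99/2 - 108 = -315/2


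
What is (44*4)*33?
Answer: 5808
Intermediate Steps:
(44*4)*33 = 176*33 = 5808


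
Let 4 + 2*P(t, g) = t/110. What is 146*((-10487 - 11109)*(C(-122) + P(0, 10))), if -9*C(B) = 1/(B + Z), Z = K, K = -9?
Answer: 7431658712/1179 ≈ 6.3034e+6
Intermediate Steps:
Z = -9
P(t, g) = -2 + t/220 (P(t, g) = -2 + (t/110)/2 = -2 + t/220)
C(B) = -1/(9*(-9 + B)) (C(B) = -1/(9*(B - 9)) = -1/(9*(-9 + B)))
146*((-10487 - 11109)*(C(-122) + P(0, 10))) = 146*((-10487 - 11109)*(-1/(-81 + 9*(-122)) + (-2 + (1/220)*0))) = 146*(-21596*(-1/(-81 - 1098) + (-2 + 0))) = 146*(-21596*(-1/(-1179) - 2)) = 146*(-21596*(-1*(-1/1179) - 2)) = 146*(-21596*(1/1179 - 2)) = 146*(-21596*(-2357/1179)) = 146*(50901772/1179) = 7431658712/1179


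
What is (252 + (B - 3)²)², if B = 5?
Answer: 65536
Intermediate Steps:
(252 + (B - 3)²)² = (252 + (5 - 3)²)² = (252 + 2²)² = (252 + 4)² = 256² = 65536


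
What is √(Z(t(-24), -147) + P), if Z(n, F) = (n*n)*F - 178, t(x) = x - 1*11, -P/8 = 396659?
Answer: 5*I*√134141 ≈ 1831.3*I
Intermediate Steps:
P = -3173272 (P = -8*396659 = -3173272)
t(x) = -11 + x (t(x) = x - 11 = -11 + x)
Z(n, F) = -178 + F*n² (Z(n, F) = n²*F - 178 = F*n² - 178 = -178 + F*n²)
√(Z(t(-24), -147) + P) = √((-178 - 147*(-11 - 24)²) - 3173272) = √((-178 - 147*(-35)²) - 3173272) = √((-178 - 147*1225) - 3173272) = √((-178 - 180075) - 3173272) = √(-180253 - 3173272) = √(-3353525) = 5*I*√134141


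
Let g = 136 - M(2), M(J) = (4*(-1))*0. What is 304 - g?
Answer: 168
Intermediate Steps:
M(J) = 0 (M(J) = -4*0 = 0)
g = 136 (g = 136 - 1*0 = 136 + 0 = 136)
304 - g = 304 - 1*136 = 304 - 136 = 168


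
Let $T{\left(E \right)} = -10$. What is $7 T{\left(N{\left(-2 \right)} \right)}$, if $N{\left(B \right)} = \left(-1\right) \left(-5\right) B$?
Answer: $-70$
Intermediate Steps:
$N{\left(B \right)} = 5 B$
$7 T{\left(N{\left(-2 \right)} \right)} = 7 \left(-10\right) = -70$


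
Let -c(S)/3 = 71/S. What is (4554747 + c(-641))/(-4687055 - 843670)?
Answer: -194639536/236346315 ≈ -0.82353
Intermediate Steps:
c(S) = -213/S
(4554747 + c(-641))/(-4687055 - 843670) = (4554747 - 213/(-641))/(-4687055 - 843670) = (4554747 - 213*(-1/641))/(-5530725) = (4554747 + 213/641)*(-1/5530725) = (2919593040/641)*(-1/5530725) = -194639536/236346315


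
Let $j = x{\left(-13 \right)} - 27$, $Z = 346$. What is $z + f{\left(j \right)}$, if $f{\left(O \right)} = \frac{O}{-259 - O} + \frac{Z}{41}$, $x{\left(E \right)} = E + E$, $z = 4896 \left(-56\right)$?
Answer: $- \frac{2315617047}{8446} \approx -2.7417 \cdot 10^{5}$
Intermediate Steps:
$z = -274176$
$x{\left(E \right)} = 2 E$
$j = -53$ ($j = 2 \left(-13\right) - 27 = -26 - 27 = -53$)
$f{\left(O \right)} = \frac{346}{41} + \frac{O}{-259 - O}$ ($f{\left(O \right)} = \frac{O}{-259 - O} + \frac{346}{41} = \frac{346}{41} + \frac{O}{-259 - O}$)
$z + f{\left(j \right)} = -274176 + \frac{89614 + 305 \left(-53\right)}{41 \left(259 - 53\right)} = -274176 + \frac{89614 - 16165}{41 \cdot 206} = -274176 + \frac{1}{41} \cdot \frac{1}{206} \cdot 73449 = -274176 + \frac{73449}{8446} = - \frac{2315617047}{8446}$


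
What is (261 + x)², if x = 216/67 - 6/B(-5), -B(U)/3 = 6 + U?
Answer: 318158569/4489 ≈ 70875.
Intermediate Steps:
B(U) = -18 - 3*U (B(U) = -3*(6 + U) = -18 - 3*U)
x = 350/67 (x = 216/67 - 6/(-18 - 3*(-5)) = 216*(1/67) - 6/(-18 + 15) = 216/67 - 6/(-3) = 216/67 - 6*(-⅓) = 216/67 + 2 = 350/67 ≈ 5.2239)
(261 + x)² = (261 + 350/67)² = (17837/67)² = 318158569/4489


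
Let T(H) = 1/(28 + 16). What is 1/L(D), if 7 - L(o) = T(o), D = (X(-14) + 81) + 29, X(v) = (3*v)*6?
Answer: 44/307 ≈ 0.14332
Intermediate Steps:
X(v) = 18*v
D = -142 (D = (18*(-14) + 81) + 29 = (-252 + 81) + 29 = -171 + 29 = -142)
T(H) = 1/44
L(o) = 307/44 (L(o) = 7 - 1*1/44 = 7 - 1/44 = 307/44)
1/L(D) = 1/(307/44) = 44/307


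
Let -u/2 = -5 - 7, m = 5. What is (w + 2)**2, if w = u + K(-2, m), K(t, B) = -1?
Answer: 625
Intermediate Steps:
u = 24 (u = -2*(-5 - 7) = -2*(-12) = 24)
w = 23 (w = 24 - 1 = 23)
(w + 2)**2 = (23 + 2)**2 = 25**2 = 625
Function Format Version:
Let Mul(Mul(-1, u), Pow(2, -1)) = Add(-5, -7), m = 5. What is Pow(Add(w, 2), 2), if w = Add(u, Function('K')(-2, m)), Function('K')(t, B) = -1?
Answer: 625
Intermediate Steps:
u = 24 (u = Mul(-2, Add(-5, -7)) = Mul(-2, -12) = 24)
w = 23 (w = Add(24, -1) = 23)
Pow(Add(w, 2), 2) = Pow(Add(23, 2), 2) = Pow(25, 2) = 625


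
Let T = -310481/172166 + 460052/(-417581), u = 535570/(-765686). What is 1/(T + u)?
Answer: -27523827680497978/99211098527483509 ≈ -0.27743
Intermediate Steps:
u = -267785/382843 (u = 535570*(-1/765686) = -267785/382843 ≈ -0.69946)
T = -208856279093/71893250446 (T = -310481*1/172166 + 460052*(-1/417581) = -310481/172166 - 460052/417581 = -208856279093/71893250446 ≈ -2.9051)
1/(T + u) = 1/(-208856279093/71893250446 - 267785/382843) = 1/(-99211098527483509/27523827680497978) = -27523827680497978/99211098527483509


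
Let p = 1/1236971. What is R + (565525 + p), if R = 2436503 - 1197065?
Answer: 2232686887074/1236971 ≈ 1.8050e+6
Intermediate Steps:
p = 1/1236971 ≈ 8.0843e-7
R = 1239438
R + (565525 + p) = 1239438 + (565525 + 1/1236971) = 1239438 + 699538024776/1236971 = 2232686887074/1236971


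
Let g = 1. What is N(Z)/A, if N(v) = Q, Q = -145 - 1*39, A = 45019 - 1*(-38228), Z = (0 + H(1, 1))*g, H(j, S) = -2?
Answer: -184/83247 ≈ -0.0022103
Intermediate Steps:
Z = -2 (Z = (0 - 2)*1 = -2*1 = -2)
A = 83247 (A = 45019 + 38228 = 83247)
Q = -184 (Q = -145 - 39 = -184)
N(v) = -184
N(Z)/A = -184/83247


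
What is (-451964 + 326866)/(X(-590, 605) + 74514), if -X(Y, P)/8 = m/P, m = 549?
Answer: -37842145/22538289 ≈ -1.6790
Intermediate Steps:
X(Y, P) = -4392/P
(-451964 + 326866)/(X(-590, 605) + 74514) = (-451964 + 326866)/(-4392/605 + 74514) = -125098/(-4392*1/605 + 74514) = -125098/(-4392/605 + 74514) = -125098/45076578/605 = -125098*605/45076578 = -37842145/22538289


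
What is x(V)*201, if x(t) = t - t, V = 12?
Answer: 0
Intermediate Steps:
x(t) = 0
x(V)*201 = 0*201 = 0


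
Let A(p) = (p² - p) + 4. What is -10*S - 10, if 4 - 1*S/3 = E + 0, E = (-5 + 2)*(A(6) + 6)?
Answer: -3730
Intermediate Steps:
A(p) = 4 + p² - p
E = -120 (E = (-5 + 2)*((4 + 6² - 1*6) + 6) = -3*((4 + 36 - 6) + 6) = -3*(34 + 6) = -3*40 = -120)
S = 372 (S = 12 - 3*(-120 + 0) = 12 - 3*(-120) = 12 + 360 = 372)
-10*S - 10 = -10*372 - 10 = -3720 - 10 = -3730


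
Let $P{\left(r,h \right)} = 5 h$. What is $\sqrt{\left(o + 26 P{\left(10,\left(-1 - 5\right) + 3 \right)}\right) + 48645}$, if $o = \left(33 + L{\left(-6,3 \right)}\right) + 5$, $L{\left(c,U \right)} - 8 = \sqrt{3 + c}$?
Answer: $\sqrt{48301 + i \sqrt{3}} \approx 219.77 + 0.0039 i$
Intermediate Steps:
$L{\left(c,U \right)} = 8 + \sqrt{3 + c}$
$o = 46 + i \sqrt{3}$ ($o = \left(33 + \left(8 + \sqrt{3 - 6}\right)\right) + 5 = \left(33 + \left(8 + \sqrt{-3}\right)\right) + 5 = \left(33 + \left(8 + i \sqrt{3}\right)\right) + 5 = \left(41 + i \sqrt{3}\right) + 5 = 46 + i \sqrt{3} \approx 46.0 + 1.732 i$)
$\sqrt{\left(o + 26 P{\left(10,\left(-1 - 5\right) + 3 \right)}\right) + 48645} = \sqrt{\left(\left(46 + i \sqrt{3}\right) + 26 \cdot 5 \left(\left(-1 - 5\right) + 3\right)\right) + 48645} = \sqrt{\left(\left(46 + i \sqrt{3}\right) + 26 \cdot 5 \left(-6 + 3\right)\right) + 48645} = \sqrt{\left(\left(46 + i \sqrt{3}\right) + 26 \cdot 5 \left(-3\right)\right) + 48645} = \sqrt{\left(\left(46 + i \sqrt{3}\right) + 26 \left(-15\right)\right) + 48645} = \sqrt{\left(\left(46 + i \sqrt{3}\right) - 390\right) + 48645} = \sqrt{\left(-344 + i \sqrt{3}\right) + 48645} = \sqrt{48301 + i \sqrt{3}}$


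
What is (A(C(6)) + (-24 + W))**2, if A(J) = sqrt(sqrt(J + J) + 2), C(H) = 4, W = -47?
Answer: (71 - sqrt(2)*sqrt(1 + sqrt(2)))**2 ≈ 4733.8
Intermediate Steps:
A(J) = sqrt(2 + sqrt(2)*sqrt(J)) (A(J) = sqrt(sqrt(2*J) + 2) = sqrt(sqrt(2)*sqrt(J) + 2) = sqrt(2 + sqrt(2)*sqrt(J)))
(A(C(6)) + (-24 + W))**2 = (sqrt(2 + sqrt(2)*sqrt(4)) + (-24 - 47))**2 = (sqrt(2 + sqrt(2)*2) - 71)**2 = (sqrt(2 + 2*sqrt(2)) - 71)**2 = (-71 + sqrt(2 + 2*sqrt(2)))**2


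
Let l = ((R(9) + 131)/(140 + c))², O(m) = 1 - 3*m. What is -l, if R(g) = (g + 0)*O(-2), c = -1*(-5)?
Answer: -37636/21025 ≈ -1.7901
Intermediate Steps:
c = 5
R(g) = 7*g (R(g) = (g + 0)*(1 - 3*(-2)) = g*(1 + 6) = g*7 = 7*g)
l = 37636/21025 (l = ((7*9 + 131)/(140 + 5))² = ((63 + 131)/145)² = (194*(1/145))² = (194/145)² = 37636/21025 ≈ 1.7901)
-l = -1*37636/21025 = -37636/21025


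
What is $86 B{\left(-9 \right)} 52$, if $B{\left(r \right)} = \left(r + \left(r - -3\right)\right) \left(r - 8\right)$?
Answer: $1140360$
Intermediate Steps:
$B{\left(r \right)} = \left(-8 + r\right) \left(3 + 2 r\right)$ ($B{\left(r \right)} = \left(r + \left(r + 3\right)\right) \left(-8 + r\right) = \left(r + \left(3 + r\right)\right) \left(-8 + r\right) = \left(3 + 2 r\right) \left(-8 + r\right) = \left(-8 + r\right) \left(3 + 2 r\right)$)
$86 B{\left(-9 \right)} 52 = 86 \left(-24 - -117 + 2 \left(-9\right)^{2}\right) 52 = 86 \left(-24 + 117 + 2 \cdot 81\right) 52 = 86 \left(-24 + 117 + 162\right) 52 = 86 \cdot 255 \cdot 52 = 21930 \cdot 52 = 1140360$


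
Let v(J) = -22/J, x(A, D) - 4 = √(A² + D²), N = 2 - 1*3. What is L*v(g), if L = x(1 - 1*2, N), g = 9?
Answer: -88/9 - 22*√2/9 ≈ -13.235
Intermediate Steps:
N = -1 (N = 2 - 3 = -1)
x(A, D) = 4 + √(A² + D²)
L = 4 + √2 (L = 4 + √((1 - 1*2)² + (-1)²) = 4 + √((1 - 2)² + 1) = 4 + √((-1)² + 1) = 4 + √(1 + 1) = 4 + √2 ≈ 5.4142)
L*v(g) = (4 + √2)*(-22/9) = -88/9 - 22*√2/9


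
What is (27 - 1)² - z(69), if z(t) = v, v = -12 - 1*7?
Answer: 695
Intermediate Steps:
v = -19 (v = -12 - 7 = -19)
z(t) = -19
(27 - 1)² - z(69) = (27 - 1)² - 1*(-19) = 26² + 19 = 676 + 19 = 695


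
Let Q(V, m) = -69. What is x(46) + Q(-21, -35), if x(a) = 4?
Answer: -65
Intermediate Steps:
x(46) + Q(-21, -35) = 4 - 69 = -65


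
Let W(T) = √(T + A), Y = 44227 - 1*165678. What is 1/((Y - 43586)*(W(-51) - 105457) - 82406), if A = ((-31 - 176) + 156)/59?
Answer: 1026849245677/17871514885844577012671 + 990222*I*√5015/17871514885844577012671 ≈ 5.7457e-11 + 3.9238e-15*I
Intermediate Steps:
Y = -121451 (Y = 44227 - 165678 = -121451)
A = -51/59 (A = (-207 + 156)*(1/59) = -51*1/59 = -51/59 ≈ -0.86441)
W(T) = √(-51/59 + T) (W(T) = √(T - 51/59) = √(-51/59 + T))
1/((Y - 43586)*(W(-51) - 105457) - 82406) = 1/((-121451 - 43586)*(√(-3009 + 3481*(-51))/59 - 105457) - 82406) = 1/(-165037*(√(-3009 - 177531)/59 - 105457) - 82406) = 1/(-165037*(√(-180540)/59 - 105457) - 82406) = 1/(-165037*((6*I*√5015)/59 - 105457) - 82406) = 1/(-165037*(6*I*√5015/59 - 105457) - 82406) = 1/(-165037*(-105457 + 6*I*√5015/59) - 82406) = 1/((17404306909 - 990222*I*√5015/59) - 82406) = 1/(17404224503 - 990222*I*√5015/59)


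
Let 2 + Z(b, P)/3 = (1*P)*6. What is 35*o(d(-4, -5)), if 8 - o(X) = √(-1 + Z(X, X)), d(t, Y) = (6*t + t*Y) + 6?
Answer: 280 - 35*√29 ≈ 91.519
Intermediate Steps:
Z(b, P) = -6 + 18*P (Z(b, P) = -6 + 3*((1*P)*6) = -6 + 3*(P*6) = -6 + 3*(6*P) = -6 + 18*P)
d(t, Y) = 6 + 6*t + Y*t (d(t, Y) = (6*t + Y*t) + 6 = 6 + 6*t + Y*t)
o(X) = 8 - √(-7 + 18*X) (o(X) = 8 - √(-1 + (-6 + 18*X)) = 8 - √(-7 + 18*X))
35*o(d(-4, -5)) = 35*(8 - √(-7 + 18*(6 + 6*(-4) - 5*(-4)))) = 35*(8 - √(-7 + 18*(6 - 24 + 20))) = 35*(8 - √(-7 + 18*2)) = 35*(8 - √(-7 + 36)) = 35*(8 - √29) = 280 - 35*√29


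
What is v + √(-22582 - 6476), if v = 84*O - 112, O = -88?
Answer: -7504 + I*√29058 ≈ -7504.0 + 170.46*I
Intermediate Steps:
v = -7504 (v = 84*(-88) - 112 = -7392 - 112 = -7504)
v + √(-22582 - 6476) = -7504 + √(-22582 - 6476) = -7504 + √(-29058) = -7504 + I*√29058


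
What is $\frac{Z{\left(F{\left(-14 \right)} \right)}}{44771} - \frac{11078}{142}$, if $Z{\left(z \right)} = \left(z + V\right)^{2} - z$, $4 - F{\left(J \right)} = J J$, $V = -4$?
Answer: $- \frac{245245401}{3178741} \approx -77.152$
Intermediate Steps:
$F{\left(J \right)} = 4 - J^{2}$ ($F{\left(J \right)} = 4 - J J = 4 - J^{2}$)
$Z{\left(z \right)} = \left(-4 + z\right)^{2} - z$ ($Z{\left(z \right)} = \left(z - 4\right)^{2} - z = \left(-4 + z\right)^{2} - z$)
$\frac{Z{\left(F{\left(-14 \right)} \right)}}{44771} - \frac{11078}{142} = \frac{\left(-4 + \left(4 - \left(-14\right)^{2}\right)\right)^{2} - \left(4 - \left(-14\right)^{2}\right)}{44771} - \frac{11078}{142} = \left(\left(-4 + \left(4 - 196\right)\right)^{2} - \left(4 - 196\right)\right) \frac{1}{44771} - \frac{5539}{71} = \left(\left(-4 - 192\right)^{2} - -192\right) \frac{1}{44771} - \frac{5539}{71} = \left(\left(-196\right)^{2} + 192\right) \frac{1}{44771} - \frac{5539}{71} = \left(38416 + 192\right) \frac{1}{44771} - \frac{5539}{71} = 38608 \cdot \frac{1}{44771} - \frac{5539}{71} = \frac{38608}{44771} - \frac{5539}{71} = - \frac{245245401}{3178741}$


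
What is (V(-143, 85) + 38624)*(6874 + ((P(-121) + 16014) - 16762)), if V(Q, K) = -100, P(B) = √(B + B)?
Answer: 235998024 + 423764*I*√2 ≈ 2.36e+8 + 5.9929e+5*I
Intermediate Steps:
P(B) = √2*√B (P(B) = √(2*B) = √2*√B)
(V(-143, 85) + 38624)*(6874 + ((P(-121) + 16014) - 16762)) = (-100 + 38624)*(6874 + ((√2*√(-121) + 16014) - 16762)) = 38524*(6874 + ((√2*(11*I) + 16014) - 16762)) = 38524*(6874 + ((11*I*√2 + 16014) - 16762)) = 38524*(6874 + ((16014 + 11*I*√2) - 16762)) = 38524*(6874 + (-748 + 11*I*√2)) = 38524*(6126 + 11*I*√2) = 235998024 + 423764*I*√2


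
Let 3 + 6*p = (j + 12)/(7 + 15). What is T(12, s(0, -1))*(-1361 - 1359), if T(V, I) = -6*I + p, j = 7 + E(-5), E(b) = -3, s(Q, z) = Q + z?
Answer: -504560/33 ≈ -15290.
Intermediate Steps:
j = 4 (j = 7 - 3 = 4)
p = -25/66 (p = -½ + ((4 + 12)/(7 + 15))/6 = -½ + (16/22)/6 = -½ + (16*(1/22))/6 = -½ + (⅙)*(8/11) = -½ + 4/33 = -25/66 ≈ -0.37879)
T(V, I) = -25/66 - 6*I (T(V, I) = -6*I - 25/66 = -25/66 - 6*I)
T(12, s(0, -1))*(-1361 - 1359) = (-25/66 - 6*(0 - 1))*(-1361 - 1359) = (-25/66 - 6*(-1))*(-2720) = (-25/66 + 6)*(-2720) = (371/66)*(-2720) = -504560/33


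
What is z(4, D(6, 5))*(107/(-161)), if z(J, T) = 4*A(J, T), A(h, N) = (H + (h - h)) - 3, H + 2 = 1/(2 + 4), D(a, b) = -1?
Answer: 6206/483 ≈ 12.849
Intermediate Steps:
H = -11/6 (H = -2 + 1/(2 + 4) = -2 + 1/6 = -11/6 ≈ -1.8333)
A(h, N) = -29/6 (A(h, N) = (-11/6 + (h - h)) - 3 = (-11/6 + 0) - 3 = -11/6 - 3 = -29/6)
z(J, T) = -58/3 (z(J, T) = 4*(-29/6) = -58/3)
z(4, D(6, 5))*(107/(-161)) = -6206/(3*(-161)) = -6206*(-1)/(3*161) = -58/3*(-107/161) = 6206/483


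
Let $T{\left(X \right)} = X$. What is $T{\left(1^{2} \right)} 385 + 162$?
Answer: $547$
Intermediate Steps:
$T{\left(1^{2} \right)} 385 + 162 = 1^{2} \cdot 385 + 162 = 1 \cdot 385 + 162 = 385 + 162 = 547$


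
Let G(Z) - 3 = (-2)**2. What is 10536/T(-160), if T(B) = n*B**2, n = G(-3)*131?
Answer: 1317/2934400 ≈ 0.00044881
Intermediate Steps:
G(Z) = 7 (G(Z) = 3 + (-2)**2 = 3 + 4 = 7)
n = 917 (n = 7*131 = 917)
T(B) = 917*B**2
10536/T(-160) = 10536/((917*(-160)**2)) = 10536/((917*25600)) = 10536/23475200 = 10536*(1/23475200) = 1317/2934400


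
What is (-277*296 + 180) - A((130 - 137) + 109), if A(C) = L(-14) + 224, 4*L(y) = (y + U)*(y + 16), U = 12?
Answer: -82035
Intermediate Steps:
L(y) = (12 + y)*(16 + y)/4 (L(y) = ((y + 12)*(y + 16))/4 = ((12 + y)*(16 + y))/4 = (12 + y)*(16 + y)/4)
A(C) = 223 (A(C) = (48 + 7*(-14) + (¼)*(-14)²) + 224 = (48 - 98 + (¼)*196) + 224 = (48 - 98 + 49) + 224 = -1 + 224 = 223)
(-277*296 + 180) - A((130 - 137) + 109) = (-277*296 + 180) - 1*223 = (-81992 + 180) - 223 = -81812 - 223 = -82035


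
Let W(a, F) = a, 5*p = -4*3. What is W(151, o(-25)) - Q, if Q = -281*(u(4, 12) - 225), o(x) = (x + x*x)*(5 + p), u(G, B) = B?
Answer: -59702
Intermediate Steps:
p = -12/5 (p = (-4*3)/5 = (1/5)*(-12) = -12/5 ≈ -2.4000)
o(x) = 13*x/5 + 13*x**2/5 (o(x) = (x + x*x)*(5 - 12/5) = (x + x**2)*(13/5) = 13*x/5 + 13*x**2/5)
Q = 59853 (Q = -281*(12 - 225) = -281*(-213) = 59853)
W(151, o(-25)) - Q = 151 - 1*59853 = 151 - 59853 = -59702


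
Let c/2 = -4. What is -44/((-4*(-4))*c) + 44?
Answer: 1419/32 ≈ 44.344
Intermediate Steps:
c = -8 (c = 2*(-4) = -8)
-44/((-4*(-4))*c) + 44 = -44/(-4*(-4)*(-8)) + 44 = -44/(16*(-8)) + 44 = -44/(-128) + 44 = -1/128*(-44) + 44 = 11/32 + 44 = 1419/32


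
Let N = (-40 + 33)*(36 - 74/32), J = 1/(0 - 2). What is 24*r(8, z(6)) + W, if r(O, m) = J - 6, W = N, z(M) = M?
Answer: -6269/16 ≈ -391.81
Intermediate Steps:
J = -½ (J = 1/(-2) = -½ ≈ -0.50000)
N = -3773/16 (N = -7*(36 - 74*1/32) = -7*(36 - 37/16) = -7*539/16 = -3773/16 ≈ -235.81)
W = -3773/16 ≈ -235.81
r(O, m) = -13/2 (r(O, m) = -½ - 6 = -13/2)
24*r(8, z(6)) + W = 24*(-13/2) - 3773/16 = -156 - 3773/16 = -6269/16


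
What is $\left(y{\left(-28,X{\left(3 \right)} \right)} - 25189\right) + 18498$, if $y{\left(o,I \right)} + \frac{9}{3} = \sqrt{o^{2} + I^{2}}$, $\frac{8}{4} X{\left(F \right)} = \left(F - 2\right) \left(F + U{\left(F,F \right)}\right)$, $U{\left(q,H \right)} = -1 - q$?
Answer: $-6694 + \frac{\sqrt{3137}}{2} \approx -6666.0$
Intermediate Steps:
$X{\left(F \right)} = 1 - \frac{F}{2}$ ($X{\left(F \right)} = \frac{\left(F - 2\right) \left(F - \left(1 + F\right)\right)}{2} = \frac{\left(-2 + F\right) \left(-1\right)}{2} = \frac{2 - F}{2} = 1 - \frac{F}{2}$)
$y{\left(o,I \right)} = -3 + \sqrt{I^{2} + o^{2}}$ ($y{\left(o,I \right)} = -3 + \sqrt{o^{2} + I^{2}} = -3 + \sqrt{I^{2} + o^{2}}$)
$\left(y{\left(-28,X{\left(3 \right)} \right)} - 25189\right) + 18498 = \left(\left(-3 + \sqrt{\left(1 - \frac{3}{2}\right)^{2} + \left(-28\right)^{2}}\right) - 25189\right) + 18498 = \left(\left(-3 + \sqrt{\left(1 - \frac{3}{2}\right)^{2} + 784}\right) - 25189\right) + 18498 = \left(\left(-3 + \sqrt{\left(- \frac{1}{2}\right)^{2} + 784}\right) - 25189\right) + 18498 = \left(\left(-3 + \sqrt{\frac{1}{4} + 784}\right) - 25189\right) + 18498 = \left(\left(-3 + \sqrt{\frac{3137}{4}}\right) - 25189\right) + 18498 = \left(\left(-3 + \frac{\sqrt{3137}}{2}\right) - 25189\right) + 18498 = \left(-25192 + \frac{\sqrt{3137}}{2}\right) + 18498 = -6694 + \frac{\sqrt{3137}}{2}$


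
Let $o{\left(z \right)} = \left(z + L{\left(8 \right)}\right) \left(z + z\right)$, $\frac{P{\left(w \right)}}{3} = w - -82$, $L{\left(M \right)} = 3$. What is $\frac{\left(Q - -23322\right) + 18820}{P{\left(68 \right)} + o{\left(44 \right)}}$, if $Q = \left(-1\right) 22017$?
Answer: $\frac{20125}{4586} \approx 4.3884$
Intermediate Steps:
$Q = -22017$
$P{\left(w \right)} = 246 + 3 w$ ($P{\left(w \right)} = 3 \left(w - -82\right) = 3 \left(w + 82\right) = 3 \left(82 + w\right) = 246 + 3 w$)
$o{\left(z \right)} = 2 z \left(3 + z\right)$ ($o{\left(z \right)} = \left(z + 3\right) \left(z + z\right) = \left(3 + z\right) 2 z = 2 z \left(3 + z\right)$)
$\frac{\left(Q - -23322\right) + 18820}{P{\left(68 \right)} + o{\left(44 \right)}} = \frac{\left(-22017 - -23322\right) + 18820}{\left(246 + 3 \cdot 68\right) + 2 \cdot 44 \left(3 + 44\right)} = \frac{\left(-22017 + 23322\right) + 18820}{\left(246 + 204\right) + 2 \cdot 44 \cdot 47} = \frac{1305 + 18820}{450 + 4136} = \frac{20125}{4586}$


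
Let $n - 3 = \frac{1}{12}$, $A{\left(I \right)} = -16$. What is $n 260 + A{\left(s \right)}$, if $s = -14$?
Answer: $\frac{2357}{3} \approx 785.67$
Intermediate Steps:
$n = \frac{37}{12}$ ($n = 3 + \frac{1}{12} = \frac{37}{12} \approx 3.0833$)
$n 260 + A{\left(s \right)} = \frac{37}{12} \cdot 260 - 16 = \frac{2405}{3} - 16 = \frac{2357}{3}$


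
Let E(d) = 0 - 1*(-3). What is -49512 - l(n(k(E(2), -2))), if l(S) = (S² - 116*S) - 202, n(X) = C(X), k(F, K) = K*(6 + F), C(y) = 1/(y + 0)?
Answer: -15978529/324 ≈ -49316.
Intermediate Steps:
E(d) = 3 (E(d) = 0 + 3 = 3)
C(y) = 1/y
n(X) = 1/X
l(S) = -202 + S² - 116*S
-49512 - l(n(k(E(2), -2))) = -49512 - (-202 + (1/(-2*(6 + 3)))² - 116*(-1/(2*(6 + 3)))) = -49512 - (-202 + (1/(-2*9))² - 116/((-2*9))) = -49512 - (-202 + (1/(-18))² - 116/(-18)) = -49512 - (-202 + (-1/18)² - 116*(-1/18)) = -49512 - (-202 + 1/324 + 58/9) = -49512 - 1*(-63359/324) = -49512 + 63359/324 = -15978529/324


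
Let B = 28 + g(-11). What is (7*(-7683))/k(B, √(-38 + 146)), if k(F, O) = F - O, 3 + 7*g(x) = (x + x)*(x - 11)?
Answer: -19605243/34849 - 1216278*√3/34849 ≈ -623.03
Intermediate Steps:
g(x) = -3/7 + 2*x*(-11 + x)/7 (g(x) = -3/7 + ((x + x)*(x - 11))/7 = -3/7 + ((2*x)*(-11 + x))/7 = -3/7 + (2*x*(-11 + x))/7 = -3/7 + 2*x*(-11 + x)/7)
B = 677/7 (B = 28 + (-3/7 - 22/7*(-11) + (2/7)*(-11)²) = 28 + (-3/7 + 242/7 + (2/7)*121) = 28 + (-3/7 + 242/7 + 242/7) = 28 + 481/7 = 677/7 ≈ 96.714)
(7*(-7683))/k(B, √(-38 + 146)) = (7*(-7683))/(677/7 - √(-38 + 146)) = -53781/(677/7 - √108) = -53781/(677/7 - 6*√3)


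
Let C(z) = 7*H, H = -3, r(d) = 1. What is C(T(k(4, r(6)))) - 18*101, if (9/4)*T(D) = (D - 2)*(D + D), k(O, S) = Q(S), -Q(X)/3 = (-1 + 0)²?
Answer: -1839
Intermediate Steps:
Q(X) = -3 (Q(X) = -3*(-1 + 0)² = -3*(-1)² = -3*1 = -3)
k(O, S) = -3
T(D) = 8*D*(-2 + D)/9 (T(D) = 4*((D - 2)*(D + D))/9 = 4*((-2 + D)*(2*D))/9 = 4*(2*D*(-2 + D))/9 = 8*D*(-2 + D)/9)
C(z) = -21 (C(z) = 7*(-3) = -21)
C(T(k(4, r(6)))) - 18*101 = -21 - 18*101 = -21 - 1818 = -1839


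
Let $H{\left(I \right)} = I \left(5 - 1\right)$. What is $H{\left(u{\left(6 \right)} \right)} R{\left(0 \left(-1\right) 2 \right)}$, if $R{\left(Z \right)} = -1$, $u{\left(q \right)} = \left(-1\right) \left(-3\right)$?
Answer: $-12$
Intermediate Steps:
$u{\left(q \right)} = 3$
$H{\left(I \right)} = 4 I$ ($H{\left(I \right)} = I 4 = 4 I$)
$H{\left(u{\left(6 \right)} \right)} R{\left(0 \left(-1\right) 2 \right)} = 4 \cdot 3 \left(-1\right) = 12 \left(-1\right) = -12$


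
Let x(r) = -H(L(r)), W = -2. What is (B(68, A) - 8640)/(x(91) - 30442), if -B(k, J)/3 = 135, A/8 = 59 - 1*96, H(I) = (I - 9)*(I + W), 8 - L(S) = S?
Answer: 3015/12754 ≈ 0.23640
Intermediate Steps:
L(S) = 8 - S
H(I) = (-9 + I)*(-2 + I) (H(I) = (I - 9)*(I - 2) = (-9 + I)*(-2 + I))
A = -296 (A = 8*(59 - 1*96) = 8*(59 - 96) = 8*(-37) = -296)
B(k, J) = -405 (B(k, J) = -3*135 = -405)
x(r) = 70 - (8 - r)**2 - 11*r (x(r) = -(18 + (8 - r)**2 - 11*(8 - r)) = -(18 + (8 - r)**2 + (-88 + 11*r)) = -(-70 + (8 - r)**2 + 11*r) = 70 - (8 - r)**2 - 11*r)
(B(68, A) - 8640)/(x(91) - 30442) = (-405 - 8640)/((6 - 1*91**2 + 5*91) - 30442) = -9045/((6 - 1*8281 + 455) - 30442) = -9045/((6 - 8281 + 455) - 30442) = -9045/(-7820 - 30442) = -9045/(-38262) = -9045*(-1/38262) = 3015/12754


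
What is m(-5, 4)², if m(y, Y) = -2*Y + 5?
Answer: 9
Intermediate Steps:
m(y, Y) = 5 - 2*Y
m(-5, 4)² = (5 - 2*4)² = (5 - 8)² = (-3)² = 9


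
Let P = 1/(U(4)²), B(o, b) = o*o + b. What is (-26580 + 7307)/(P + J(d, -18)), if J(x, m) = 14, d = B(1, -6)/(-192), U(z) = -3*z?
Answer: -2775312/2017 ≈ -1376.0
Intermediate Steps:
B(o, b) = b + o² (B(o, b) = o² + b = b + o²)
d = 5/192 (d = (-6 + 1²)/(-192) = (-6 + 1)*(-1/192) = -5*(-1/192) = 5/192 ≈ 0.026042)
P = 1/144 (P = 1/((-3*4)²) = 1/((-12)²) = 1/144 ≈ 0.0069444)
(-26580 + 7307)/(P + J(d, -18)) = (-26580 + 7307)/(1/144 + 14) = -19273/2017/144 = -19273*144/2017 = -2775312/2017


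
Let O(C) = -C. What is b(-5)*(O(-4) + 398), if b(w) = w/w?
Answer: 402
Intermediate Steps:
b(w) = 1
b(-5)*(O(-4) + 398) = 1*(-1*(-4) + 398) = 1*(4 + 398) = 1*402 = 402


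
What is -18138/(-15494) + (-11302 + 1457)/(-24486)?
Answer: 27121159/17244822 ≈ 1.5727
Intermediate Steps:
-18138/(-15494) + (-11302 + 1457)/(-24486) = -18138*(-1/15494) - 9845*(-1/24486) = 9069/7747 + 895/2226 = 27121159/17244822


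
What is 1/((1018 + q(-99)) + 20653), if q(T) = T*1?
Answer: 1/21572 ≈ 4.6356e-5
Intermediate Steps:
q(T) = T
1/((1018 + q(-99)) + 20653) = 1/((1018 - 99) + 20653) = 1/(919 + 20653) = 1/21572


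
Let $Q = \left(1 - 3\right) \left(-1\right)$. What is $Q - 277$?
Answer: $-275$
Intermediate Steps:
$Q = 2$ ($Q = \left(-2\right) \left(-1\right) = 2$)
$Q - 277 = 2 - 277 = -275$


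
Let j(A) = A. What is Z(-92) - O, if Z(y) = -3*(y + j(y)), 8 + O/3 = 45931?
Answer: -137217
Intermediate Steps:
O = 137769 (O = -24 + 3*45931 = -24 + 137793 = 137769)
Z(y) = -6*y (Z(y) = -3*(y + y) = -6*y)
Z(-92) - O = -6*(-92) - 1*137769 = 552 - 137769 = -137217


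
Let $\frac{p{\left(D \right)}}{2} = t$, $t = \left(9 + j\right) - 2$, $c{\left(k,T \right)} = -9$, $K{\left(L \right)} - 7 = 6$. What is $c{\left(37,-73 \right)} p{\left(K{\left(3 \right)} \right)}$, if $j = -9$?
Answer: $36$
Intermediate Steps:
$K{\left(L \right)} = 13$ ($K{\left(L \right)} = 7 + 6 = 13$)
$t = -2$ ($t = \left(9 - 9\right) - 2 = 0 - 2 = -2$)
$p{\left(D \right)} = -4$ ($p{\left(D \right)} = 2 \left(-2\right) = -4$)
$c{\left(37,-73 \right)} p{\left(K{\left(3 \right)} \right)} = \left(-9\right) \left(-4\right) = 36$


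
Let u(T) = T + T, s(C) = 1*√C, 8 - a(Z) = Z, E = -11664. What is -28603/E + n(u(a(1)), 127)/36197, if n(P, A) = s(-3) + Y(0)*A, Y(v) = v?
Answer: 28603/11664 + I*√3/36197 ≈ 2.4522 + 4.7851e-5*I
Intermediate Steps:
a(Z) = 8 - Z
s(C) = √C
u(T) = 2*T
n(P, A) = I*√3 (n(P, A) = √(-3) + 0*A = I*√3 + 0 = I*√3)
-28603/E + n(u(a(1)), 127)/36197 = -28603/(-11664) + (I*√3)/36197 = -28603*(-1/11664) + (I*√3)*(1/36197) = 28603/11664 + I*√3/36197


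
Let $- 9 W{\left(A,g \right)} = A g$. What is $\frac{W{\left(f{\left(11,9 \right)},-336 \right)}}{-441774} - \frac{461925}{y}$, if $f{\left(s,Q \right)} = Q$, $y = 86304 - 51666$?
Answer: $- \frac{11337671851}{850120434} \approx -13.337$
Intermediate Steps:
$y = 34638$ ($y = 86304 - 51666 = 34638$)
$W{\left(A,g \right)} = - \frac{A g}{9}$
$\frac{W{\left(f{\left(11,9 \right)},-336 \right)}}{-441774} - \frac{461925}{y} = \frac{\left(- \frac{1}{9}\right) 9 \left(-336\right)}{-441774} - \frac{461925}{34638} = 336 \left(- \frac{1}{441774}\right) - \frac{153975}{11546} = - \frac{56}{73629} - \frac{153975}{11546} = - \frac{11337671851}{850120434}$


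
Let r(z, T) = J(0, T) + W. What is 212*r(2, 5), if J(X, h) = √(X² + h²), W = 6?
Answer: 2332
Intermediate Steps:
r(z, T) = 6 + √(T²) (r(z, T) = √(0² + T²) + 6 = √(0 + T²) + 6 = √(T²) + 6 = 6 + √(T²))
212*r(2, 5) = 212*(6 + √(5²)) = 212*(6 + √25) = 212*(6 + 5) = 212*11 = 2332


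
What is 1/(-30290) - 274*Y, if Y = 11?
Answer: -91294061/30290 ≈ -3014.0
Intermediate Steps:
1/(-30290) - 274*Y = 1/(-30290) - 274*11 = -1/30290 - 3014 = -91294061/30290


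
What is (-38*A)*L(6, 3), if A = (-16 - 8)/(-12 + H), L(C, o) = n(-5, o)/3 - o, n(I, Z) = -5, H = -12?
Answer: 532/3 ≈ 177.33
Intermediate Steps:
L(C, o) = -5/3 - o
A = 1 (A = (-16 - 8)/(-12 - 12) = -24/(-24) = -24*(-1/24) = 1)
(-38*A)*L(6, 3) = (-38*1)*(-5/3 - 1*3) = -38*(-5/3 - 3) = -38*(-14/3) = 532/3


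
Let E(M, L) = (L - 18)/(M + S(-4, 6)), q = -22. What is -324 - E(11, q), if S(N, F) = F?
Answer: -5468/17 ≈ -321.65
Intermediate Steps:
E(M, L) = (-18 + L)/(6 + M) (E(M, L) = (L - 18)/(M + 6) = (-18 + L)/(6 + M))
-324 - E(11, q) = -324 - (-18 - 22)/(6 + 11) = -324 - (-40)/17 = -324 - 1*(-40/17) = -324 + 40/17 = -5468/17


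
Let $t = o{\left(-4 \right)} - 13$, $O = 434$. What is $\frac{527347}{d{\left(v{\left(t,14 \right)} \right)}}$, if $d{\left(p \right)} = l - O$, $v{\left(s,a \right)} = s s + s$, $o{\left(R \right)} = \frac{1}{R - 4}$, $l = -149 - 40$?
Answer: $- \frac{527347}{623} \approx -846.46$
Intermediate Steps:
$l = -189$ ($l = -149 - 40 = -189$)
$o{\left(R \right)} = \frac{1}{-4 + R}$
$t = - \frac{105}{8}$ ($t = \frac{1}{-4 - 4} - 13 = \frac{1}{-8} - 13 = - \frac{1}{8} - 13 = - \frac{105}{8} \approx -13.125$)
$v{\left(s,a \right)} = s + s^{2}$ ($v{\left(s,a \right)} = s^{2} + s = s + s^{2}$)
$d{\left(p \right)} = -623$ ($d{\left(p \right)} = -189 - 434 = -623$)
$\frac{527347}{d{\left(v{\left(t,14 \right)} \right)}} = \frac{527347}{-623} = 527347 \left(- \frac{1}{623}\right) = - \frac{527347}{623}$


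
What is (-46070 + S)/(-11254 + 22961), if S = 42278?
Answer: -3792/11707 ≈ -0.32391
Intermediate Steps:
(-46070 + S)/(-11254 + 22961) = (-46070 + 42278)/(-11254 + 22961) = -3792/11707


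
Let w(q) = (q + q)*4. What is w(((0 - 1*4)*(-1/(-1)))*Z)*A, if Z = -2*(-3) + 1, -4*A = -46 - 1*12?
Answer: -3248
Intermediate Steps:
A = 29/2 (A = -(-46 - 1*12)/4 = -(-46 - 12)/4 = -¼*(-58) = 29/2 ≈ 14.500)
Z = 7 (Z = 6 + 1 = 7)
w(q) = 8*q (w(q) = (2*q)*4 = 8*q)
w(((0 - 1*4)*(-1/(-1)))*Z)*A = (8*(((0 - 1*4)*(-1/(-1)))*7))*(29/2) = (8*(((0 - 4)*(-1*(-1)))*7))*(29/2) = (8*(-4*1*7))*(29/2) = (8*(-4*7))*(29/2) = (8*(-28))*(29/2) = -224*29/2 = -3248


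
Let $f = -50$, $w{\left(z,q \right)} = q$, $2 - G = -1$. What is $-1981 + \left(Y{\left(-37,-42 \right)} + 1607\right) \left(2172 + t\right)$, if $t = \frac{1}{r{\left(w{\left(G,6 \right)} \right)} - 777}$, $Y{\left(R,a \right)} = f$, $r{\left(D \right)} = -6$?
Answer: $\frac{294044428}{87} \approx 3.3798 \cdot 10^{6}$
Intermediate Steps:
$G = 3$ ($G = 2 - -1 = 2 + 1 = 3$)
$Y{\left(R,a \right)} = -50$
$t = - \frac{1}{783}$ ($t = \frac{1}{-6 - 777} = \frac{1}{-783} = - \frac{1}{783} \approx -0.0012771$)
$-1981 + \left(Y{\left(-37,-42 \right)} + 1607\right) \left(2172 + t\right) = -1981 + \left(-50 + 1607\right) \left(2172 - \frac{1}{783}\right) = -1981 + 1557 \cdot \frac{1700675}{783} = -1981 + \frac{294216775}{87} = \frac{294044428}{87}$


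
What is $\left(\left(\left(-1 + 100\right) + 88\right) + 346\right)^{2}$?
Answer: $284089$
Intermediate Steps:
$\left(\left(\left(-1 + 100\right) + 88\right) + 346\right)^{2} = \left(\left(99 + 88\right) + 346\right)^{2} = \left(187 + 346\right)^{2} = 533^{2} = 284089$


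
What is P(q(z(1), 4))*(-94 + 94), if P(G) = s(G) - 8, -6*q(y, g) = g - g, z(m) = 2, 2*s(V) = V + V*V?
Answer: 0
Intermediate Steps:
s(V) = V/2 + V²/2 (s(V) = (V + V*V)/2 = (V + V²)/2 = V/2 + V²/2)
q(y, g) = 0 (q(y, g) = -(g - g)/6 = -⅙*0 = 0)
P(G) = -8 + G*(1 + G)/2 (P(G) = G*(1 + G)/2 - 8 = -8 + G*(1 + G)/2)
P(q(z(1), 4))*(-94 + 94) = (-8 + (½)*0*(1 + 0))*(-94 + 94) = (-8 + (½)*0*1)*0 = (-8 + 0)*0 = -8*0 = 0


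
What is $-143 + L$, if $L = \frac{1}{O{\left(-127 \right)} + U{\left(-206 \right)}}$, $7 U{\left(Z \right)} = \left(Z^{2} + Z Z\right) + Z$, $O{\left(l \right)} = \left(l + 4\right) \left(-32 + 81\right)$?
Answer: $- \frac{6074204}{42477} \approx -143.0$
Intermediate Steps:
$O{\left(l \right)} = 196 + 49 l$ ($O{\left(l \right)} = \left(4 + l\right) 49 = 196 + 49 l$)
$U{\left(Z \right)} = \frac{Z}{7} + \frac{2 Z^{2}}{7}$ ($U{\left(Z \right)} = \frac{\left(Z^{2} + Z Z\right) + Z}{7} = \frac{\left(Z^{2} + Z^{2}\right) + Z}{7} = \frac{2 Z^{2} + Z}{7} = \frac{Z + 2 Z^{2}}{7} = \frac{Z}{7} + \frac{2 Z^{2}}{7}$)
$L = \frac{7}{42477}$ ($L = \frac{1}{\left(196 + 49 \left(-127\right)\right) + \frac{1}{7} \left(-206\right) \left(1 + 2 \left(-206\right)\right)} = \frac{1}{\left(196 - 6223\right) + \frac{1}{7} \left(-206\right) \left(1 - 412\right)} = \frac{1}{-6027 + \frac{1}{7} \left(-206\right) \left(-411\right)} = \frac{1}{-6027 + \frac{84666}{7}} = \frac{1}{\frac{42477}{7}} = \frac{7}{42477} \approx 0.00016479$)
$-143 + L = -143 + \frac{7}{42477} = - \frac{6074204}{42477}$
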